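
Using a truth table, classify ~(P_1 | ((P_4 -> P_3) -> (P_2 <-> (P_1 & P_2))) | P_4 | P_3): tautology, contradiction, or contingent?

P_1 | P_2 | P_3 | P_4 | φ
--- | --- | --- | --- | -
 1  |  1  |  1  |  1  | 0
 1  |  1  |  1  |  0  | 0
 1  |  1  |  0  |  1  | 0
 1  |  1  |  0  |  0  | 0
 1  |  0  |  1  |  1  | 0
 1  |  0  |  1  |  0  | 0
 1  |  0  |  0  |  1  | 0
 1  |  0  |  0  |  0  | 0
 0  |  1  |  1  |  1  | 0
 0  |  1  |  1  |  0  | 0
 0  |  1  |  0  |  1  | 0
 0  |  1  |  0  |  0  | 1
 0  |  0  |  1  |  1  | 0
 0  |  0  |  1  |  0  | 0
 0  |  0  |  0  |  1  | 0
 0  |  0  |  0  |  0  | 0
1 of 16 rows are 1, so the formula is contingent.

contingent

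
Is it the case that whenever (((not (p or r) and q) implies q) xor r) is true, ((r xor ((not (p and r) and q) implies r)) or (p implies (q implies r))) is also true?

no

p | q | r | φ | ψ
- | - | - | - | -
0 | 0 | 0 | 1 | 1
0 | 0 | 1 | 0 | 1
0 | 1 | 0 | 1 | 1
0 | 1 | 1 | 0 | 1
1 | 0 | 0 | 1 | 1
1 | 0 | 1 | 0 | 1
1 | 1 | 0 | 1 | 0
1 | 1 | 1 | 0 | 1
At p=1, q=1, r=0 we have φ true but ψ false, so φ does not entail ψ.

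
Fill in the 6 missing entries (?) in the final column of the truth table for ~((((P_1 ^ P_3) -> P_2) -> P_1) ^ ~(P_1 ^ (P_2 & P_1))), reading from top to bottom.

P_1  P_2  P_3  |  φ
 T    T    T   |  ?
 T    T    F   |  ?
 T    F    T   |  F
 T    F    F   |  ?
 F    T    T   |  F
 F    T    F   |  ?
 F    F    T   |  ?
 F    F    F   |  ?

Row P_1=T, P_2=T, P_3=T: (((P_1 ^ P_3) -> P_2) -> P_1) = T, ~(P_1 ^ (P_2 & P_1)) = T, ((((P_1 ^ P_3) -> P_2) -> P_1) ^ ~(P_1 ^ (P_2 & P_1))) = F, so the formula = T.
Row P_1=T, P_2=T, P_3=F: (((P_1 ^ P_3) -> P_2) -> P_1) = T, ~(P_1 ^ (P_2 & P_1)) = T, ((((P_1 ^ P_3) -> P_2) -> P_1) ^ ~(P_1 ^ (P_2 & P_1))) = F, so the formula = T.
Row P_1=T, P_2=F, P_3=F: (((P_1 ^ P_3) -> P_2) -> P_1) = T, ~(P_1 ^ (P_2 & P_1)) = F, ((((P_1 ^ P_3) -> P_2) -> P_1) ^ ~(P_1 ^ (P_2 & P_1))) = T, so the formula = F.
Row P_1=F, P_2=T, P_3=F: (((P_1 ^ P_3) -> P_2) -> P_1) = F, ~(P_1 ^ (P_2 & P_1)) = T, ((((P_1 ^ P_3) -> P_2) -> P_1) ^ ~(P_1 ^ (P_2 & P_1))) = T, so the formula = F.
Row P_1=F, P_2=F, P_3=T: (((P_1 ^ P_3) -> P_2) -> P_1) = T, ~(P_1 ^ (P_2 & P_1)) = T, ((((P_1 ^ P_3) -> P_2) -> P_1) ^ ~(P_1 ^ (P_2 & P_1))) = F, so the formula = T.
Row P_1=F, P_2=F, P_3=F: (((P_1 ^ P_3) -> P_2) -> P_1) = F, ~(P_1 ^ (P_2 & P_1)) = T, ((((P_1 ^ P_3) -> P_2) -> P_1) ^ ~(P_1 ^ (P_2 & P_1))) = T, so the formula = F.

T, T, F, F, T, F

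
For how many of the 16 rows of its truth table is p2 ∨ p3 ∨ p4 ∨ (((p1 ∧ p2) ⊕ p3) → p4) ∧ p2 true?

p1 | p2 | p3 | p4 | (p2 ∨ p3) | (p1 ∧ p2) | ((p1 ∧ p2) ⊕ p3) | (((p1 ∧ p2) ⊕ p3) → p4) | φ
-- | -- | -- | -- | --------- | --------- | ---------------- | ----------------------- | -
F  | F  | F  | F  |     F     |     F     |        F         |            T            | F
F  | F  | F  | T  |     F     |     F     |        F         |            T            | T
F  | F  | T  | F  |     T     |     F     |        T         |            F            | T
F  | F  | T  | T  |     T     |     F     |        T         |            T            | T
F  | T  | F  | F  |     T     |     F     |        F         |            T            | T
F  | T  | F  | T  |     T     |     F     |        F         |            T            | T
F  | T  | T  | F  |     T     |     F     |        T         |            F            | T
F  | T  | T  | T  |     T     |     F     |        T         |            T            | T
T  | F  | F  | F  |     F     |     F     |        F         |            T            | F
T  | F  | F  | T  |     F     |     F     |        F         |            T            | T
T  | F  | T  | F  |     T     |     F     |        T         |            F            | T
T  | F  | T  | T  |     T     |     F     |        T         |            T            | T
T  | T  | F  | F  |     T     |     T     |        T         |            F            | T
T  | T  | F  | T  |     T     |     T     |        T         |            T            | T
T  | T  | T  | F  |     T     |     T     |        F         |            T            | T
T  | T  | T  | T  |     T     |     T     |        F         |            T            | T
The formula is true on 14 of the 16 rows.

14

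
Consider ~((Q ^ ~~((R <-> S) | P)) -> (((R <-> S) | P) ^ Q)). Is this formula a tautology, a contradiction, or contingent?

P | Q | R | S || φ
F | F | F | F || F
F | F | F | T || F
F | F | T | F || F
F | F | T | T || F
F | T | F | F || F
F | T | F | T || F
F | T | T | F || F
F | T | T | T || F
T | F | F | F || F
T | F | F | T || F
T | F | T | F || F
T | F | T | T || F
T | T | F | F || F
T | T | F | T || F
T | T | T | F || F
T | T | T | T || F
Every row is F, so the formula is a contradiction.

contradiction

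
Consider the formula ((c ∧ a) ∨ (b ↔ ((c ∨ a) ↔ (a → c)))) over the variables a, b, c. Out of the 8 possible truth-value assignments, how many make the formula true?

5

  a   |   b   |   c   ||   φ  
 True |  True |  True ||  True
 True |  True | False || False
 True | False |  True ||  True
 True | False | False ||  True
False |  True |  True ||  True
False |  True | False || False
False | False |  True || False
False | False | False ||  True
The formula is true on 5 of the 8 rows.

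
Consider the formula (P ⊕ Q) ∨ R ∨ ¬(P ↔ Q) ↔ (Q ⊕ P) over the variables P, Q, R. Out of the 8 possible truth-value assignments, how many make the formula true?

  P      Q      R    |  (P ⊕ Q)  (P ↔ Q)  ¬(P ↔ Q)  ((P ⊕ Q) ∨ R ∨ ¬(P ↔ Q))  (Q ⊕ P)    φ  
False  False  False  |   False     True    False             False             False    True
False  False   True  |   False     True    False              True             False   False
False   True  False  |    True    False     True              True              True    True
False   True   True  |    True    False     True              True              True    True
 True  False  False  |    True    False     True              True              True    True
 True  False   True  |    True    False     True              True              True    True
 True   True  False  |   False     True    False             False             False    True
 True   True   True  |   False     True    False              True             False   False
The formula is true on 6 of the 8 rows.

6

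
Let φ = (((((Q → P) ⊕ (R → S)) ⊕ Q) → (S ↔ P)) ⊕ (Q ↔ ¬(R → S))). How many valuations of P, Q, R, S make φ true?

P  Q  R  S  |  φ
T  T  T  T  |  T
T  T  T  F  |  F
T  T  F  T  |  T
T  T  F  F  |  F
T  F  T  T  |  F
T  F  T  F  |  F
T  F  F  T  |  F
T  F  F  F  |  F
F  T  T  T  |  T
F  T  T  F  |  F
F  T  F  T  |  T
F  T  F  F  |  T
F  F  T  T  |  F
F  F  T  F  |  T
F  F  F  T  |  F
F  F  F  F  |  F
The formula is true on 6 of the 16 rows.

6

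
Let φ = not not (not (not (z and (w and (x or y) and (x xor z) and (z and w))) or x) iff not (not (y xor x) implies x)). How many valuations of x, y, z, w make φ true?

11

x | y | z | w | (x or y) | (x xor z) | (z and w) | (y xor x) | not (y xor x) | (not (y xor x) implies x) | φ
- | - | - | - | -------- | --------- | --------- | --------- | ------------- | ------------------------- | -
F | F | F | F |    F     |     F     |     F     |     F     |       T       |             F             | F
F | F | F | T |    F     |     F     |     F     |     F     |       T       |             F             | F
F | F | T | F |    F     |     T     |     F     |     F     |       T       |             F             | F
F | F | T | T |    F     |     T     |     T     |     F     |       T       |             F             | F
F | T | F | F |    T     |     F     |     F     |     T     |       F       |             T             | T
F | T | F | T |    T     |     F     |     F     |     T     |       F       |             T             | T
F | T | T | F |    T     |     T     |     F     |     T     |       F       |             T             | T
F | T | T | T |    T     |     T     |     T     |     T     |       F       |             T             | F
T | F | F | F |    T     |     T     |     F     |     T     |       F       |             T             | T
T | F | F | T |    T     |     T     |     F     |     T     |       F       |             T             | T
T | F | T | F |    T     |     F     |     F     |     T     |       F       |             T             | T
T | F | T | T |    T     |     F     |     T     |     T     |       F       |             T             | T
T | T | F | F |    T     |     T     |     F     |     F     |       T       |             T             | T
T | T | F | T |    T     |     T     |     F     |     F     |       T       |             T             | T
T | T | T | F |    T     |     F     |     F     |     F     |       T       |             T             | T
T | T | T | T |    T     |     F     |     T     |     F     |       T       |             T             | T
The formula is true on 11 of the 16 rows.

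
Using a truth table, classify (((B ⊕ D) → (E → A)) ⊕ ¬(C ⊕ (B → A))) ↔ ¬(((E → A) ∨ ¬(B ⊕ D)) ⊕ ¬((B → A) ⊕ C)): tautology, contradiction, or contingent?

A | B | C | D | E || φ
1 | 1 | 1 | 1 | 1 || 0
1 | 1 | 1 | 1 | 0 || 0
1 | 1 | 1 | 0 | 1 || 0
1 | 1 | 1 | 0 | 0 || 0
1 | 1 | 0 | 1 | 1 || 0
1 | 1 | 0 | 1 | 0 || 0
1 | 1 | 0 | 0 | 1 || 0
1 | 1 | 0 | 0 | 0 || 0
1 | 0 | 1 | 1 | 1 || 0
1 | 0 | 1 | 1 | 0 || 0
1 | 0 | 1 | 0 | 1 || 0
1 | 0 | 1 | 0 | 0 || 0
1 | 0 | 0 | 1 | 1 || 0
1 | 0 | 0 | 1 | 0 || 0
1 | 0 | 0 | 0 | 1 || 0
1 | 0 | 0 | 0 | 0 || 0
0 | 1 | 1 | 1 | 1 || 0
0 | 1 | 1 | 1 | 0 || 0
0 | 1 | 1 | 0 | 1 || 0
0 | 1 | 1 | 0 | 0 || 0
0 | 1 | 0 | 1 | 1 || 0
0 | 1 | 0 | 1 | 0 || 0
0 | 1 | 0 | 0 | 1 || 0
0 | 1 | 0 | 0 | 0 || 0
0 | 0 | 1 | 1 | 1 || 0
0 | 0 | 1 | 1 | 0 || 0
0 | 0 | 1 | 0 | 1 || 0
0 | 0 | 1 | 0 | 0 || 0
0 | 0 | 0 | 1 | 1 || 0
0 | 0 | 0 | 1 | 0 || 0
0 | 0 | 0 | 0 | 1 || 0
0 | 0 | 0 | 0 | 0 || 0
Every row is 0, so the formula is a contradiction.

contradiction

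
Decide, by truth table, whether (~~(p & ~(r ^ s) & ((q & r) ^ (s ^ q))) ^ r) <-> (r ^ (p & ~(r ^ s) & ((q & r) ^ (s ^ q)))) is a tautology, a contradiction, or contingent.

p | q | r | s || (r ^ s) | ~(r ^ s) | (q & r) | (s ^ q) | ((q & r) ^ (s ^ q)) | φ
1 | 1 | 1 | 1 ||    0    |    1     |    1    |    0    |          1          | 1
1 | 1 | 1 | 0 ||    1    |    0     |    1    |    1    |          0          | 1
1 | 1 | 0 | 1 ||    1    |    0     |    0    |    0    |          0          | 1
1 | 1 | 0 | 0 ||    0    |    1     |    0    |    1    |          1          | 1
1 | 0 | 1 | 1 ||    0    |    1     |    0    |    1    |          1          | 1
1 | 0 | 1 | 0 ||    1    |    0     |    0    |    0    |          0          | 1
1 | 0 | 0 | 1 ||    1    |    0     |    0    |    1    |          1          | 1
1 | 0 | 0 | 0 ||    0    |    1     |    0    |    0    |          0          | 1
0 | 1 | 1 | 1 ||    0    |    1     |    1    |    0    |          1          | 1
0 | 1 | 1 | 0 ||    1    |    0     |    1    |    1    |          0          | 1
0 | 1 | 0 | 1 ||    1    |    0     |    0    |    0    |          0          | 1
0 | 1 | 0 | 0 ||    0    |    1     |    0    |    1    |          1          | 1
0 | 0 | 1 | 1 ||    0    |    1     |    0    |    1    |          1          | 1
0 | 0 | 1 | 0 ||    1    |    0     |    0    |    0    |          0          | 1
0 | 0 | 0 | 1 ||    1    |    0     |    0    |    1    |          1          | 1
0 | 0 | 0 | 0 ||    0    |    1     |    0    |    0    |          0          | 1
Every row is 1, so the formula is a tautology.

tautology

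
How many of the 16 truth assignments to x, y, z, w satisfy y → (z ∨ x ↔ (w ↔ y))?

12

  x   |   y   |   z   |   w   || (z ∨ x) | (w ↔ y) | ((z ∨ x) ↔ (w ↔ y)) | (y → ((z ∨ x) ↔ (w ↔ y)))
 True |  True |  True |  True ||   True  |   True  |         True        |            True          
 True |  True |  True | False ||   True  |  False  |        False        |           False          
 True |  True | False |  True ||   True  |   True  |         True        |            True          
 True |  True | False | False ||   True  |  False  |        False        |           False          
 True | False |  True |  True ||   True  |  False  |        False        |            True          
 True | False |  True | False ||   True  |   True  |         True        |            True          
 True | False | False |  True ||   True  |  False  |        False        |            True          
 True | False | False | False ||   True  |   True  |         True        |            True          
False |  True |  True |  True ||   True  |   True  |         True        |            True          
False |  True |  True | False ||   True  |  False  |        False        |           False          
False |  True | False |  True ||  False  |   True  |        False        |           False          
False |  True | False | False ||  False  |  False  |         True        |            True          
False | False |  True |  True ||   True  |  False  |        False        |            True          
False | False |  True | False ||   True  |   True  |         True        |            True          
False | False | False |  True ||  False  |  False  |         True        |            True          
False | False | False | False ||  False  |   True  |        False        |            True          
The formula is true on 12 of the 16 rows.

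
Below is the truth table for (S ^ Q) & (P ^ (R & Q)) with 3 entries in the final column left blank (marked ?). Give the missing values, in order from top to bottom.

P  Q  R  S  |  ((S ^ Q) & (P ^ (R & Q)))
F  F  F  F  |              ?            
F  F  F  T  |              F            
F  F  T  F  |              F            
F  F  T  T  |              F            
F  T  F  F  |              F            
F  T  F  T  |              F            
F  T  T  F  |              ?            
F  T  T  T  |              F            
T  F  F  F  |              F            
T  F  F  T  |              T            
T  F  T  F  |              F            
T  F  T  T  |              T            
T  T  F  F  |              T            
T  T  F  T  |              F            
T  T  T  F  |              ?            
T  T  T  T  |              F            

F, T, F

Row P=F, Q=F, R=F, S=F: (S ^ Q) = F, (P ^ (R & Q)) = F, so ((S ^ Q) & (P ^ (R & Q))) = F.
Row P=F, Q=T, R=T, S=F: (S ^ Q) = T, (P ^ (R & Q)) = T, so ((S ^ Q) & (P ^ (R & Q))) = T.
Row P=T, Q=T, R=T, S=F: (S ^ Q) = T, (P ^ (R & Q)) = F, so ((S ^ Q) & (P ^ (R & Q))) = F.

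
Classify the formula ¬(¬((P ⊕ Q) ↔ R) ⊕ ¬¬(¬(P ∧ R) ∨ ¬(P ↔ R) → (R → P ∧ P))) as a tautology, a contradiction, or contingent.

contingent

P  Q  R  |  (P ⊕ Q)  ((P ⊕ Q) ↔ R)  ¬((P ⊕ Q) ↔ R)  (P ∧ R)  ¬(P ∧ R)  (P ↔ R)  ¬(P ↔ R)  (¬(P ∧ R) ∨ ¬(P ↔ R))  (P ∧ P)  (R → (P ∧ P))  φ
F  F  F  |     F           T              F            F        T         T        F                T               F           T        F
F  F  T  |     F           F              T            F        T         F        T                T               F           F        F
F  T  F  |     T           F              T            F        T         T        F                T               F           T        T
F  T  T  |     T           T              F            F        T         F        T                T               F           F        T
T  F  F  |     T           F              T            F        T         F        T                T               T           T        T
T  F  T  |     T           T              F            T        F         T        F                F               T           T        F
T  T  F  |     F           T              F            F        T         F        T                T               T           T        F
T  T  T  |     F           F              T            T        F         T        F                F               T           T        T
4 of 8 rows are T, so the formula is contingent.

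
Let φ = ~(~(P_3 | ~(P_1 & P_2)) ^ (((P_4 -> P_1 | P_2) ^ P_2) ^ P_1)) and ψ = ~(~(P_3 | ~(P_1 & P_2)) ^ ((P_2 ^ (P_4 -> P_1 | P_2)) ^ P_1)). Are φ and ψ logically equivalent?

P_1 | P_2 | P_3 | P_4 | φ | ψ
--- | --- | --- | --- | - | -
 T  |  T  |  T  |  T  | F | F
 T  |  T  |  T  |  F  | F | F
 T  |  T  |  F  |  T  | T | T
 T  |  T  |  F  |  F  | T | T
 T  |  F  |  T  |  T  | T | T
 T  |  F  |  T  |  F  | T | T
 T  |  F  |  F  |  T  | T | T
 T  |  F  |  F  |  F  | T | T
 F  |  T  |  T  |  T  | T | T
 F  |  T  |  T  |  F  | T | T
 F  |  T  |  F  |  T  | T | T
 F  |  T  |  F  |  F  | T | T
 F  |  F  |  T  |  T  | T | T
 F  |  F  |  T  |  F  | F | F
 F  |  F  |  F  |  T  | T | T
 F  |  F  |  F  |  F  | F | F
The columns for φ and ψ agree on every row, so they are logically equivalent.

equivalent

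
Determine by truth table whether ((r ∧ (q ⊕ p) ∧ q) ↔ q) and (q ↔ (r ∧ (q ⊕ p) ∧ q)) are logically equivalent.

equivalent

p  q  r  |  φ  ψ
1  1  1  |  0  0
1  1  0  |  0  0
1  0  1  |  1  1
1  0  0  |  1  1
0  1  1  |  1  1
0  1  0  |  0  0
0  0  1  |  1  1
0  0  0  |  1  1
The columns for φ and ψ agree on every row, so they are logically equivalent.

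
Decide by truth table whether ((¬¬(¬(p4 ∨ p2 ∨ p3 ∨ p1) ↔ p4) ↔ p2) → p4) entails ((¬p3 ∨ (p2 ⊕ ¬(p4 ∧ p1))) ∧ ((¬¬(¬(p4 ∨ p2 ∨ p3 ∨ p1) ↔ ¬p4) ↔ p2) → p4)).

no

p1  p2  p3  p4  |  φ  ψ
T   T   T   T   |  T  T
T   T   T   F   |  F  F
T   T   F   T   |  T  T
T   T   F   F   |  F  T
T   F   T   T   |  T  F
T   F   T   F   |  T  F
T   F   F   T   |  T  T
T   F   F   F   |  T  F
F   T   T   T   |  T  F
F   T   T   F   |  F  F
F   T   F   T   |  T  T
F   T   F   F   |  F  T
F   F   T   T   |  T  T
F   F   T   F   |  T  F
F   F   F   T   |  T  T
F   F   F   F   |  F  T
At p1=T, p2=F, p3=T, p4=T we have φ true but ψ false, so φ does not entail ψ.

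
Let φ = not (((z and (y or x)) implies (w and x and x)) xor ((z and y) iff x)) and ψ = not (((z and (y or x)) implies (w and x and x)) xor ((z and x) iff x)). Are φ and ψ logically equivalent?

not equivalent

x  y  z  w  |  φ  ψ
F  F  F  F  |  T  T
F  F  F  T  |  T  T
F  F  T  F  |  T  T
F  F  T  T  |  T  T
F  T  F  F  |  T  T
F  T  F  T  |  T  T
F  T  T  F  |  T  F
F  T  T  T  |  T  F
T  F  F  F  |  F  F
T  F  F  T  |  F  F
T  F  T  F  |  T  F
T  F  T  T  |  F  T
T  T  F  F  |  F  F
T  T  F  T  |  F  F
T  T  T  F  |  F  F
T  T  T  T  |  T  T
The columns differ at x=F, y=T, z=T, w=F (φ=T, ψ=F), so they are not equivalent.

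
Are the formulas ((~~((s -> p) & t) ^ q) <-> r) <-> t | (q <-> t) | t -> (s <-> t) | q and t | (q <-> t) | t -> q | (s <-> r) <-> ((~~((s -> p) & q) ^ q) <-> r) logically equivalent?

not equivalent

  p   |   q   |   r   |   s   |   t   ||   φ   |   ψ  
 True |  True |  True |  True |  True || False | False
 True |  True |  True |  True | False ||  True | False
 True |  True |  True | False |  True || False | False
 True |  True |  True | False | False ||  True | False
 True |  True | False |  True |  True ||  True |  True
 True |  True | False |  True | False || False |  True
 True |  True | False | False |  True ||  True |  True
 True |  True | False | False | False || False |  True
 True | False |  True |  True |  True ||  True | False
 True | False |  True |  True | False ||  True | False
 True | False |  True | False |  True || False |  True
 True | False |  True | False | False || False |  True
 True | False | False |  True |  True || False | False
 True | False | False |  True | False || False | False
 True | False | False | False |  True ||  True |  True
 True | False | False | False | False ||  True |  True
False |  True |  True |  True |  True ||  True |  True
False |  True |  True |  True | False ||  True |  True
False |  True |  True | False |  True || False | False
False |  True |  True | False | False ||  True | False
False |  True | False |  True |  True || False | False
False |  True | False |  True | False || False | False
False |  True | False | False |  True ||  True |  True
False |  True | False | False | False || False |  True
False | False |  True |  True |  True || False | False
False | False |  True |  True | False ||  True | False
False | False |  True | False |  True || False |  True
False | False |  True | False | False || False |  True
False | False | False |  True |  True ||  True | False
False | False | False |  True | False || False | False
False | False | False | False |  True ||  True |  True
False | False | False | False | False ||  True |  True
The columns differ at p=True, q=True, r=True, s=True, t=False (φ=True, ψ=False), so they are not equivalent.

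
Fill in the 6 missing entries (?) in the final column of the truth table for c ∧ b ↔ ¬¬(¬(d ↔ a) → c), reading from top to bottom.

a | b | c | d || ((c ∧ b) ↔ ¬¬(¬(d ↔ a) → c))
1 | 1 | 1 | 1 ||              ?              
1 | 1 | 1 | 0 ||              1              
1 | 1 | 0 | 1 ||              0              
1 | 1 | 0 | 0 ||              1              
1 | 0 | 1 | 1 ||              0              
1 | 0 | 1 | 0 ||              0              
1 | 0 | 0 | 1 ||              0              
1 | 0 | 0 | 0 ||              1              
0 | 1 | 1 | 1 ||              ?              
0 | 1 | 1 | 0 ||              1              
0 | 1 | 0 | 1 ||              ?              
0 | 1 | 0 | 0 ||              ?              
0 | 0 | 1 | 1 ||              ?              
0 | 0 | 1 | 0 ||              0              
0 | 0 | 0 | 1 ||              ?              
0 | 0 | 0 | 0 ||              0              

1, 1, 1, 0, 0, 1

Row a=1, b=1, c=1, d=1: (c ∧ b) = 1, ¬¬(¬(d ↔ a) → c) = 1, so ((c ∧ b) ↔ ¬¬(¬(d ↔ a) → c)) = 1.
Row a=0, b=1, c=1, d=1: (c ∧ b) = 1, ¬¬(¬(d ↔ a) → c) = 1, so ((c ∧ b) ↔ ¬¬(¬(d ↔ a) → c)) = 1.
Row a=0, b=1, c=0, d=1: (c ∧ b) = 0, ¬¬(¬(d ↔ a) → c) = 0, so ((c ∧ b) ↔ ¬¬(¬(d ↔ a) → c)) = 1.
Row a=0, b=1, c=0, d=0: (c ∧ b) = 0, ¬¬(¬(d ↔ a) → c) = 1, so ((c ∧ b) ↔ ¬¬(¬(d ↔ a) → c)) = 0.
Row a=0, b=0, c=1, d=1: (c ∧ b) = 0, ¬¬(¬(d ↔ a) → c) = 1, so ((c ∧ b) ↔ ¬¬(¬(d ↔ a) → c)) = 0.
Row a=0, b=0, c=0, d=1: (c ∧ b) = 0, ¬¬(¬(d ↔ a) → c) = 0, so ((c ∧ b) ↔ ¬¬(¬(d ↔ a) → c)) = 1.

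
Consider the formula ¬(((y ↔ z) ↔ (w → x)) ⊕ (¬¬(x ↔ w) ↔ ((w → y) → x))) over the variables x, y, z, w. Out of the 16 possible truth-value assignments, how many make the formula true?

8

  x   |   y   |   z   |   w   ||   φ  
 True |  True |  True |  True ||  True
 True |  True |  True | False || False
 True |  True | False |  True || False
 True |  True | False | False ||  True
 True | False |  True |  True || False
 True | False |  True | False ||  True
 True | False | False |  True ||  True
 True | False | False | False || False
False |  True |  True |  True || False
False |  True |  True | False || False
False |  True | False |  True ||  True
False |  True | False | False ||  True
False | False |  True |  True || False
False | False |  True | False ||  True
False | False | False |  True ||  True
False | False | False | False || False
The formula is true on 8 of the 16 rows.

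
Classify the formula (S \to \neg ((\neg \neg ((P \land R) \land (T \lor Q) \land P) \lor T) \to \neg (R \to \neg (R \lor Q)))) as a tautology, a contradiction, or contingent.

contingent

P | Q | R | S | T || φ
T | T | T | T | T || F
T | T | T | T | F || F
T | T | T | F | T || T
T | T | T | F | F || T
T | T | F | T | T || T
T | T | F | T | F || F
T | T | F | F | T || T
T | T | F | F | F || T
T | F | T | T | T || F
T | F | T | T | F || F
T | F | T | F | T || T
T | F | T | F | F || T
T | F | F | T | T || T
T | F | F | T | F || F
T | F | F | F | T || T
T | F | F | F | F || T
F | T | T | T | T || F
F | T | T | T | F || F
F | T | T | F | T || T
F | T | T | F | F || T
F | T | F | T | T || T
F | T | F | T | F || F
F | T | F | F | T || T
F | T | F | F | F || T
F | F | T | T | T || F
F | F | T | T | F || F
F | F | T | F | T || T
F | F | T | F | F || T
F | F | F | T | T || T
F | F | F | T | F || F
F | F | F | F | T || T
F | F | F | F | F || T
20 of 32 rows are T, so the formula is contingent.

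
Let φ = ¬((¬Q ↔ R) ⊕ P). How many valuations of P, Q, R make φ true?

4

P | Q | R | ¬((¬Q ↔ R) ⊕ P)
- | - | - | ---------------
F | F | F |        T       
F | F | T |        F       
F | T | F |        F       
F | T | T |        T       
T | F | F |        F       
T | F | T |        T       
T | T | F |        T       
T | T | T |        F       
The formula is true on 4 of the 8 rows.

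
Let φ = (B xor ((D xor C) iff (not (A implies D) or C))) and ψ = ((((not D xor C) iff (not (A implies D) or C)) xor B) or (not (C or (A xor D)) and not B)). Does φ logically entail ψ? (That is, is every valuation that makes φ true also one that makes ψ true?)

A  B  C  D  |  φ  ψ
1  1  1  1  |  1  0
1  1  1  0  |  0  1
1  1  0  1  |  1  0
1  1  0  0  |  1  0
1  0  1  1  |  0  1
1  0  1  0  |  1  0
1  0  0  1  |  0  1
1  0  0  0  |  0  1
0  1  1  1  |  1  0
0  1  1  0  |  0  1
0  1  0  1  |  1  0
0  1  0  0  |  0  1
0  0  1  1  |  0  1
0  0  1  0  |  1  0
0  0  0  1  |  0  1
0  0  0  0  |  1  1
At A=1, B=1, C=1, D=1 we have φ true but ψ false, so φ does not entail ψ.

no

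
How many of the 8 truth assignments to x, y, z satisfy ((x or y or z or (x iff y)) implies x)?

4

x  y  z  |  φ
T  T  T  |  T
T  T  F  |  T
T  F  T  |  T
T  F  F  |  T
F  T  T  |  F
F  T  F  |  F
F  F  T  |  F
F  F  F  |  F
The formula is true on 4 of the 8 rows.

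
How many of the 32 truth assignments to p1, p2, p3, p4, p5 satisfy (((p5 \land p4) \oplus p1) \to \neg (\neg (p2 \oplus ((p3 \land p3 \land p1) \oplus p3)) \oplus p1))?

24

p1 | p2 | p3 | p4 | p5 | φ
-- | -- | -- | -- | -- | -
T  | T  | T  | T  | T  | T
T  | T  | T  | T  | F  | F
T  | T  | T  | F  | T  | F
T  | T  | T  | F  | F  | F
T  | T  | F  | T  | T  | T
T  | T  | F  | T  | F  | F
T  | T  | F  | F  | T  | F
T  | T  | F  | F  | F  | F
T  | F  | T  | T  | T  | T
T  | F  | T  | T  | F  | T
T  | F  | T  | F  | T  | T
T  | F  | T  | F  | F  | T
T  | F  | F  | T  | T  | T
T  | F  | F  | T  | F  | T
T  | F  | F  | F  | T  | T
T  | F  | F  | F  | F  | T
F  | T  | T  | T  | T  | F
F  | T  | T  | T  | F  | T
F  | T  | T  | F  | T  | T
F  | T  | T  | F  | F  | T
F  | T  | F  | T  | T  | T
F  | T  | F  | T  | F  | T
F  | T  | F  | F  | T  | T
F  | T  | F  | F  | F  | T
F  | F  | T  | T  | T  | T
F  | F  | T  | T  | F  | T
F  | F  | T  | F  | T  | T
F  | F  | T  | F  | F  | T
F  | F  | F  | T  | T  | F
F  | F  | F  | T  | F  | T
F  | F  | F  | F  | T  | T
F  | F  | F  | F  | F  | T
The formula is true on 24 of the 32 rows.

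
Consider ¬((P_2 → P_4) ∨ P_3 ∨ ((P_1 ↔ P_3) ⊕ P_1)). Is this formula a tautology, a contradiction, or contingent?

P_1 | P_2 | P_3 | P_4 || (P_2 → P_4) | (P_1 ↔ P_3) | ((P_1 ↔ P_3) ⊕ P_1) | φ
 T  |  T  |  T  |  T  ||      T      |      T      |          F          | F
 T  |  T  |  T  |  F  ||      F      |      T      |          F          | F
 T  |  T  |  F  |  T  ||      T      |      F      |          T          | F
 T  |  T  |  F  |  F  ||      F      |      F      |          T          | F
 T  |  F  |  T  |  T  ||      T      |      T      |          F          | F
 T  |  F  |  T  |  F  ||      T      |      T      |          F          | F
 T  |  F  |  F  |  T  ||      T      |      F      |          T          | F
 T  |  F  |  F  |  F  ||      T      |      F      |          T          | F
 F  |  T  |  T  |  T  ||      T      |      F      |          F          | F
 F  |  T  |  T  |  F  ||      F      |      F      |          F          | F
 F  |  T  |  F  |  T  ||      T      |      T      |          T          | F
 F  |  T  |  F  |  F  ||      F      |      T      |          T          | F
 F  |  F  |  T  |  T  ||      T      |      F      |          F          | F
 F  |  F  |  T  |  F  ||      T      |      F      |          F          | F
 F  |  F  |  F  |  T  ||      T      |      T      |          T          | F
 F  |  F  |  F  |  F  ||      T      |      T      |          T          | F
Every row is F, so the formula is a contradiction.

contradiction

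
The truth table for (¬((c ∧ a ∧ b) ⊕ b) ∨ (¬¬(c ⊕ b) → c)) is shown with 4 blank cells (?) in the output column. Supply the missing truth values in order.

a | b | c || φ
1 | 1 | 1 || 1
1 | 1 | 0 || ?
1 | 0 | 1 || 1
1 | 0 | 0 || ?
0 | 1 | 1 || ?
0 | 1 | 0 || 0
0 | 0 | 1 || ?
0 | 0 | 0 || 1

Row a=1, b=1, c=0: ¬((c ∧ a ∧ b) ⊕ b) = 0, (¬¬(c ⊕ b) → c) = 0, so the formula = 0.
Row a=1, b=0, c=0: ¬((c ∧ a ∧ b) ⊕ b) = 1, (¬¬(c ⊕ b) → c) = 1, so the formula = 1.
Row a=0, b=1, c=1: ¬((c ∧ a ∧ b) ⊕ b) = 0, (¬¬(c ⊕ b) → c) = 1, so the formula = 1.
Row a=0, b=0, c=1: ¬((c ∧ a ∧ b) ⊕ b) = 1, (¬¬(c ⊕ b) → c) = 1, so the formula = 1.

0, 1, 1, 1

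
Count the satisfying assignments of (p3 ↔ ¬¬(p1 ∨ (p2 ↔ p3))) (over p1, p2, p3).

p1  p2  p3  |  (p2 ↔ p3)  (p1 ∨ (p2 ↔ p3))  ¬(p1 ∨ (p2 ↔ p3))  ¬¬(p1 ∨ (p2 ↔ p3))  (p3 ↔ ¬¬(p1 ∨ (p2 ↔ p3)))
1   1   1   |      1             1                  0                  1                       1            
1   1   0   |      0             1                  0                  1                       0            
1   0   1   |      0             1                  0                  1                       1            
1   0   0   |      1             1                  0                  1                       0            
0   1   1   |      1             1                  0                  1                       1            
0   1   0   |      0             0                  1                  0                       1            
0   0   1   |      0             0                  1                  0                       0            
0   0   0   |      1             1                  0                  1                       0            
The formula is true on 4 of the 8 rows.

4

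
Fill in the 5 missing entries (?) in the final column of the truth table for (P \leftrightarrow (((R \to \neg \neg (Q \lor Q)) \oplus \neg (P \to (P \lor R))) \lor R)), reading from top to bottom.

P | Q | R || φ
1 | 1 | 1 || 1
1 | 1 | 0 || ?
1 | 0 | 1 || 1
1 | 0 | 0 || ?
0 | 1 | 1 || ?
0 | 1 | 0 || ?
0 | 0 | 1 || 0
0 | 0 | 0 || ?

1, 1, 0, 0, 0

Row P=1, Q=1, R=0: (((R \to \neg \neg (Q \lor Q)) \oplus \neg (P \to (P \lor R))) \lor R) = 1, so the formula = 1.
Row P=1, Q=0, R=0: (((R \to \neg \neg (Q \lor Q)) \oplus \neg (P \to (P \lor R))) \lor R) = 1, so the formula = 1.
Row P=0, Q=1, R=1: (((R \to \neg \neg (Q \lor Q)) \oplus \neg (P \to (P \lor R))) \lor R) = 1, so the formula = 0.
Row P=0, Q=1, R=0: (((R \to \neg \neg (Q \lor Q)) \oplus \neg (P \to (P \lor R))) \lor R) = 1, so the formula = 0.
Row P=0, Q=0, R=0: (((R \to \neg \neg (Q \lor Q)) \oplus \neg (P \to (P \lor R))) \lor R) = 1, so the formula = 0.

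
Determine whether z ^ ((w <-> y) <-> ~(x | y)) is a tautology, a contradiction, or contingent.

contingent

x  y  z  w     (w <-> y)  (x | y)  ~(x | y)  ((w <-> y) <-> ~(x | y))  (z ^ ((w <-> y) <-> ~(x | y)))
0  0  0  0         1         0        1                 1                            1               
0  0  0  1         0         0        1                 0                            0               
0  0  1  0         1         0        1                 1                            0               
0  0  1  1         0         0        1                 0                            1               
0  1  0  0         0         1        0                 1                            1               
0  1  0  1         1         1        0                 0                            0               
0  1  1  0         0         1        0                 1                            0               
0  1  1  1         1         1        0                 0                            1               
1  0  0  0         1         1        0                 0                            0               
1  0  0  1         0         1        0                 1                            1               
1  0  1  0         1         1        0                 0                            1               
1  0  1  1         0         1        0                 1                            0               
1  1  0  0         0         1        0                 1                            1               
1  1  0  1         1         1        0                 0                            0               
1  1  1  0         0         1        0                 1                            0               
1  1  1  1         1         1        0                 0                            1               
8 of 16 rows are 1, so the formula is contingent.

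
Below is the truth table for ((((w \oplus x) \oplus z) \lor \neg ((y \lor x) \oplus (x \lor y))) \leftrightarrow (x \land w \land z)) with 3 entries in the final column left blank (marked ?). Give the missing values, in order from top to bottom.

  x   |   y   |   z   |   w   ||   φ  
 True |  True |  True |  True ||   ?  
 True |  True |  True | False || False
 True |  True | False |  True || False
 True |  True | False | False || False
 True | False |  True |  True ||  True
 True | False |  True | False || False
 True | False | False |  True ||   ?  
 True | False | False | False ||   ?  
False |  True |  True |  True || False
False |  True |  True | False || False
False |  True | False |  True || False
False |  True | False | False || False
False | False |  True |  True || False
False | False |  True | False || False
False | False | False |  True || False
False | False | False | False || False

True, False, False

Row x=True, y=True, z=True, w=True: (((w \oplus x) \oplus z) \lor \neg ((y \lor x) \oplus (x \lor y))) = True, (x \land w \land z) = True, so the formula = True.
Row x=True, y=False, z=False, w=True: (((w \oplus x) \oplus z) \lor \neg ((y \lor x) \oplus (x \lor y))) = True, (x \land w \land z) = False, so the formula = False.
Row x=True, y=False, z=False, w=False: (((w \oplus x) \oplus z) \lor \neg ((y \lor x) \oplus (x \lor y))) = True, (x \land w \land z) = False, so the formula = False.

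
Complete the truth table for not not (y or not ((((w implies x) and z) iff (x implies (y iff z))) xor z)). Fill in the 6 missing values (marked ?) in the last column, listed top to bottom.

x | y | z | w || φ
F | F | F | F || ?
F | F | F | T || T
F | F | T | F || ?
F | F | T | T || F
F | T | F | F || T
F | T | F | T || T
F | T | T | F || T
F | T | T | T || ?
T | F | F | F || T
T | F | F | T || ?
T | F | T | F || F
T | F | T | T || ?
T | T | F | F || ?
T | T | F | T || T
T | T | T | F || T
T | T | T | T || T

Row x=F, y=F, z=F, w=F: (y or not ((((w implies x) and z) iff (x implies (y iff z))) xor z)) = T, not (y or not ((((w implies x) and z) iff (x implies (y iff z))) xor z)) = F, so the formula = T.
Row x=F, y=F, z=T, w=F: (y or not ((((w implies x) and z) iff (x implies (y iff z))) xor z)) = T, not (y or not ((((w implies x) and z) iff (x implies (y iff z))) xor z)) = F, so the formula = T.
Row x=F, y=T, z=T, w=T: (y or not ((((w implies x) and z) iff (x implies (y iff z))) xor z)) = T, not (y or not ((((w implies x) and z) iff (x implies (y iff z))) xor z)) = F, so the formula = T.
Row x=T, y=F, z=F, w=T: (y or not ((((w implies x) and z) iff (x implies (y iff z))) xor z)) = T, not (y or not ((((w implies x) and z) iff (x implies (y iff z))) xor z)) = F, so the formula = T.
Row x=T, y=F, z=T, w=T: (y or not ((((w implies x) and z) iff (x implies (y iff z))) xor z)) = F, not (y or not ((((w implies x) and z) iff (x implies (y iff z))) xor z)) = T, so the formula = F.
Row x=T, y=T, z=F, w=F: (y or not ((((w implies x) and z) iff (x implies (y iff z))) xor z)) = T, not (y or not ((((w implies x) and z) iff (x implies (y iff z))) xor z)) = F, so the formula = T.

T, T, T, T, F, T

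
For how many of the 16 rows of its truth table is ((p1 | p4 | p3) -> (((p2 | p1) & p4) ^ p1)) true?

  p1  |   p2  |   p3  |   p4  |   φ  
----- | ----- | ----- | ----- | -----
 True |  True |  True |  True | False
 True |  True |  True | False |  True
 True |  True | False |  True | False
 True |  True | False | False |  True
 True | False |  True |  True | False
 True | False |  True | False |  True
 True | False | False |  True | False
 True | False | False | False |  True
False |  True |  True |  True |  True
False |  True |  True | False | False
False |  True | False |  True |  True
False |  True | False | False |  True
False | False |  True |  True | False
False | False |  True | False | False
False | False | False |  True | False
False | False | False | False |  True
The formula is true on 8 of the 16 rows.

8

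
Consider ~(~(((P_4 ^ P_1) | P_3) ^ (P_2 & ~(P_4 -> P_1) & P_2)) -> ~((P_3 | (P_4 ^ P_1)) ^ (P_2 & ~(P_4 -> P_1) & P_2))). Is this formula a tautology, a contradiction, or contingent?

P_1  P_2  P_3  P_4     (P_4 ^ P_1)  ((P_4 ^ P_1) | P_3)  (P_4 -> P_1)  ~(P_4 -> P_1)  (P_2 & ~(P_4 -> P_1) & P_2)  (P_3 | (P_4 ^ P_1))  φ
 F    F    F    F           F                F                T              F                     F                        F           F
 F    F    F    T           T                T                F              T                     F                        T           F
 F    F    T    F           F                T                T              F                     F                        T           F
 F    F    T    T           T                T                F              T                     F                        T           F
 F    T    F    F           F                F                T              F                     F                        F           F
 F    T    F    T           T                T                F              T                     T                        T           F
 F    T    T    F           F                T                T              F                     F                        T           F
 F    T    T    T           T                T                F              T                     T                        T           F
 T    F    F    F           T                T                T              F                     F                        T           F
 T    F    F    T           F                F                T              F                     F                        F           F
 T    F    T    F           T                T                T              F                     F                        T           F
 T    F    T    T           F                T                T              F                     F                        T           F
 T    T    F    F           T                T                T              F                     F                        T           F
 T    T    F    T           F                F                T              F                     F                        F           F
 T    T    T    F           T                T                T              F                     F                        T           F
 T    T    T    T           F                T                T              F                     F                        T           F
Every row is F, so the formula is a contradiction.

contradiction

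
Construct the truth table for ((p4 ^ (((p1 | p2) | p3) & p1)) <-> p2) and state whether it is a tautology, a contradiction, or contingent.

p1  p2  p3  p4     (p1 | p2)  ((p1 | p2) | p3)  (((p1 | p2) | p3) & p1)  φ
1   1   1   1          1             1                     1             0
1   1   1   0          1             1                     1             1
1   1   0   1          1             1                     1             0
1   1   0   0          1             1                     1             1
1   0   1   1          1             1                     1             1
1   0   1   0          1             1                     1             0
1   0   0   1          1             1                     1             1
1   0   0   0          1             1                     1             0
0   1   1   1          1             1                     0             1
0   1   1   0          1             1                     0             0
0   1   0   1          1             1                     0             1
0   1   0   0          1             1                     0             0
0   0   1   1          0             1                     0             0
0   0   1   0          0             1                     0             1
0   0   0   1          0             0                     0             0
0   0   0   0          0             0                     0             1
8 of 16 rows are 1, so the formula is contingent.

contingent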